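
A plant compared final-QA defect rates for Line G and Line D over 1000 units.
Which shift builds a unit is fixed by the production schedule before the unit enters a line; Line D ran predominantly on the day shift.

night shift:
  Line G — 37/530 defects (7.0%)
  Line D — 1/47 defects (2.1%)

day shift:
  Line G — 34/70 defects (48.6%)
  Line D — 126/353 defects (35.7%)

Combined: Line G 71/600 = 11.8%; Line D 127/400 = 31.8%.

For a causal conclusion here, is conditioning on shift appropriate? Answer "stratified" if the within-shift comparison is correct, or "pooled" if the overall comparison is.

stratified

Shift satisfies the back-door criterion: it is not a descendant of the line, and it blocks the spurious path from line to outcome. Adjusting for it (i.e., using the within-shift rates) gives the causal effect.
Within each level — night shift: 7.0% vs 2.1%; day shift: 48.6% vs 35.7% — Line D is lower every time.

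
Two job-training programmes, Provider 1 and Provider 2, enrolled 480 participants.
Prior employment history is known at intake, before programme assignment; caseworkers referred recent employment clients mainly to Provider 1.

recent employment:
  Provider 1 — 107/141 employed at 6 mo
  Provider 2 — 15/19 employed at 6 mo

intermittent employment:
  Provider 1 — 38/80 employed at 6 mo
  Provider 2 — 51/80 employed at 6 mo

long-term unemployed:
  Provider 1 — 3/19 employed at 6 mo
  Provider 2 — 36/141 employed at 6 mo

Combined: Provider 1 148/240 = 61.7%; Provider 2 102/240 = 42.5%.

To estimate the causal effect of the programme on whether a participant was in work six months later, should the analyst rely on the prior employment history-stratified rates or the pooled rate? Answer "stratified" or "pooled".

stratified

Provider 2 is higher inside every prior employment history stratum but Provider 1 is higher in aggregate. Whether to stratify depends on how prior employment history relates to the programme.
Nothing the programme does changes prior employment history; the imbalance is an allocation artefact. With prior employment history also predicting the outcome, the pooled figure is confounded, and the within-stratum comparison is the causal one.
Within each level — recent employment: 75.9% vs 78.9%; intermittent employment: 47.5% vs 63.7%; long-term unemployed: 15.8% vs 25.5% — Provider 2 is higher every time.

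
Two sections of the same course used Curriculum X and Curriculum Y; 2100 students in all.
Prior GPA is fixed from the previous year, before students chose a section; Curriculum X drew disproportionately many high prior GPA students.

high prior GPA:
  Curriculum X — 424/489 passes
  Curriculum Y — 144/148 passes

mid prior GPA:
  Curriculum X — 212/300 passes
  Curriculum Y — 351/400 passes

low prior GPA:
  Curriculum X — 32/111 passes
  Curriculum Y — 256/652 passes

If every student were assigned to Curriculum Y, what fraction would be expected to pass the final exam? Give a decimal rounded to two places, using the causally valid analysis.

Prior GPA band satisfies the back-door criterion: it is not a descendant of the teaching method, and it blocks the spurious path from teaching method to outcome. Adjusting for it (i.e., using the within-prior GPA band rates) gives the causal effect.
Standardising Curriculum Y to the population prior GPA band mix: 0.303·144/148 + 0.333·351/400 + 0.363·256/652 = 0.730.

0.73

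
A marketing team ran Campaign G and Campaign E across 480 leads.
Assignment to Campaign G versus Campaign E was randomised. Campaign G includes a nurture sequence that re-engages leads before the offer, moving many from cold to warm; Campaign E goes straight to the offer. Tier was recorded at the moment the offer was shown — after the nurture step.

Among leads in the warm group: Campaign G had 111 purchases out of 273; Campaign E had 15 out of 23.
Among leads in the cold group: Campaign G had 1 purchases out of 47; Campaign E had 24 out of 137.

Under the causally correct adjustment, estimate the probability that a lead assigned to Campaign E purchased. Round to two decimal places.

0.24

The distribution of engagement tier is itself part of what the campaign does — it is an intermediate outcome. Holding it fixed would remove that part of the effect; the total effect is the pooled difference.
So P(outcome | do(Campaign E)) is just the pooled rate for Campaign E: 39/160 = 0.244.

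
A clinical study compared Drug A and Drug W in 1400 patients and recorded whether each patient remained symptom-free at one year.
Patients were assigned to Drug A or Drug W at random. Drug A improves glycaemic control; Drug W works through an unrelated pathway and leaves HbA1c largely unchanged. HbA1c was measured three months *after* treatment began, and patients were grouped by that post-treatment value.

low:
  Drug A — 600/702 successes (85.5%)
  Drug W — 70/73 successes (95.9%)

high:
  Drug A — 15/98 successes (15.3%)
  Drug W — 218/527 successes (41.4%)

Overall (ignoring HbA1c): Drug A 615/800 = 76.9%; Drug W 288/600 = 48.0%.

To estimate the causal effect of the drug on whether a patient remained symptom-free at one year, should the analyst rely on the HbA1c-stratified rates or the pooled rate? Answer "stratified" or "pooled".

pooled

The stratified and pooled comparisons disagree (Drug W wins within each HbA1c; Drug A wins overall), so the answer turns on the causal role of HbA1c.
HbA1c is recorded after the drug and is itself shifted by it — it sits on the causal path from drug to outcome. Conditioning on a mediator would strip out part of the effect we want; the pooled comparison gives the total causal effect.
Pooled: Drug A 76.9% vs Drug W 48.0%; Drug A is higher overall.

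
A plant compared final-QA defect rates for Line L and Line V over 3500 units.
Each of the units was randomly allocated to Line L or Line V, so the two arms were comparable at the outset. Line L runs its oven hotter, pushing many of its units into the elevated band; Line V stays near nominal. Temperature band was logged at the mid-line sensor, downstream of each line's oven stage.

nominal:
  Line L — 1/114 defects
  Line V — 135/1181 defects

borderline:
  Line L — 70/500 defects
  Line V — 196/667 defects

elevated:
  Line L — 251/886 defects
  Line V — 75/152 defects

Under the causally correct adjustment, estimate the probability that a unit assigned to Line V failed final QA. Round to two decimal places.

0.20

Within every in-process temperature band level Line L has the lower rate, yet pooled Line V does — Simpson's reversal.
Because the line influences in-process temperature band, in-process temperature band is a post-treatment mediator, not a confounder. Stratifying on it would bias the estimate; the causal effect is the crude pooled difference.
So P(outcome | do(Line V)) is just the pooled rate for Line V: 406/2000 = 0.203.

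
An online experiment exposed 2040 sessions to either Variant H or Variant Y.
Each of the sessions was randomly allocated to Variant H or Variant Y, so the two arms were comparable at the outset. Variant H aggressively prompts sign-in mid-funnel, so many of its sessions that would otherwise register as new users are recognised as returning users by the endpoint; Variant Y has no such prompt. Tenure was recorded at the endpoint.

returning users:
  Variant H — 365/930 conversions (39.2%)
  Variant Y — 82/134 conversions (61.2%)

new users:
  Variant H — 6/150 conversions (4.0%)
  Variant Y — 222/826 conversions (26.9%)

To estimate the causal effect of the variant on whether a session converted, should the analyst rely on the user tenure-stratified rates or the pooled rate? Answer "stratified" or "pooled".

pooled

User tenure here is a post-treatment variable shaped by the variant; conditioning on it would introduce bias rather than remove it. The overall comparison is the causal one.
Pooled: Variant H 34.4% vs Variant Y 31.7%; Variant H is higher overall.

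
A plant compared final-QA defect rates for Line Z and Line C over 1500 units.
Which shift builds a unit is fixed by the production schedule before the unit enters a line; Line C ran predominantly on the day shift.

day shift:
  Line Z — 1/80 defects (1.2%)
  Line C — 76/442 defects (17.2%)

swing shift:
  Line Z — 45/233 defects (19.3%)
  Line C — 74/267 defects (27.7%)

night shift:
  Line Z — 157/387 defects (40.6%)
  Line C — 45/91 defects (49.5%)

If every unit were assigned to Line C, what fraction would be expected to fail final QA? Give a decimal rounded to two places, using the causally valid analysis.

0.31

Line Z is lower inside every shift stratum but Line C is lower in aggregate. Whether to stratify depends on how shift relates to the line.
Here shift is a common cause — it drives both which line a case falls under and the outcome. The crude comparison mixes populations; the stratum-specific rates are the causally relevant ones.
Standardising Line C to the population shift mix: 0.348·76/442 + 0.333·74/267 + 0.319·45/91 = 0.310.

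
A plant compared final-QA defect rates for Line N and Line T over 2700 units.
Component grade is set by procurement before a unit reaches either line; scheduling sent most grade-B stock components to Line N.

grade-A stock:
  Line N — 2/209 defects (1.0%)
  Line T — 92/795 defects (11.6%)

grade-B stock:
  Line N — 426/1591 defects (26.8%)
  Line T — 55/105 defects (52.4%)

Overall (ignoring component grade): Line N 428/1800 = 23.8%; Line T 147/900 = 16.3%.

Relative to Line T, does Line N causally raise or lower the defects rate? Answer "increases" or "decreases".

Component grade satisfies the back-door criterion: it is not a descendant of the line, and it blocks the spurious path from line to outcome. Adjusting for it (i.e., using the within-component grade rates) gives the causal effect.
Within each level — grade-A stock: 1.0% vs 11.6%; grade-B stock: 26.8% vs 52.4% — Line N is lower every time.

decreases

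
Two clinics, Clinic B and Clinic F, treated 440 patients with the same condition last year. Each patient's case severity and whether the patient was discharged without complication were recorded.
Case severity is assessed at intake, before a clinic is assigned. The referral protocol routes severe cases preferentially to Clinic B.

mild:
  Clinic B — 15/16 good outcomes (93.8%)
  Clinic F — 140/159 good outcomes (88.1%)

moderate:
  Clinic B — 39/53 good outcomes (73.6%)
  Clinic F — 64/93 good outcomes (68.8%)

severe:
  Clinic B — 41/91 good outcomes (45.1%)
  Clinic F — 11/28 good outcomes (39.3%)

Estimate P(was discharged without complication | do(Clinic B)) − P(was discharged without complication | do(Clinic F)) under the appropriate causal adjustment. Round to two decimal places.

+0.05

Case severity satisfies the back-door criterion: it is not a descendant of the clinic, and it blocks the spurious path from clinic to outcome. Adjusting for it (i.e., using the within-case severity rates) gives the causal effect.
Adjusting over the population distribution of case severity: 0.398·(0.938−0.881) + 0.332·(0.736−0.688) + 0.270·(0.451−0.393) = +0.054.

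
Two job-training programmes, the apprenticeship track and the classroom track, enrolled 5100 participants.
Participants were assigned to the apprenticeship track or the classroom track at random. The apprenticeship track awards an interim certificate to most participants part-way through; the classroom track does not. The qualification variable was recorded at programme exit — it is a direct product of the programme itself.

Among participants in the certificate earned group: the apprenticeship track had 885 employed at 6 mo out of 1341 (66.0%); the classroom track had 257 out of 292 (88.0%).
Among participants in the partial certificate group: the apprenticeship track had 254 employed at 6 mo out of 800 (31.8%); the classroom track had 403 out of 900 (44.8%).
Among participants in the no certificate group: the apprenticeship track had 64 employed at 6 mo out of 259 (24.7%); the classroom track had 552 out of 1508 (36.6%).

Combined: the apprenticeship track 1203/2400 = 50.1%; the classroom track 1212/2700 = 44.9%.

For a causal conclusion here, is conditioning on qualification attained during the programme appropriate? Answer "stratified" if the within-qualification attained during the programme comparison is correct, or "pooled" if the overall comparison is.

pooled

the classroom track is higher inside every qualification attained during the programme stratum but the apprenticeship track is higher in aggregate. Whether to stratify depends on how qualification attained during the programme relates to the programme.
The distribution of qualification attained during the programme is itself part of what the programme does — it is an intermediate outcome. Holding it fixed would remove that part of the effect; the total effect is the pooled difference.
Pooled: the apprenticeship track 50.1% vs the classroom track 44.9%; the apprenticeship track is higher overall.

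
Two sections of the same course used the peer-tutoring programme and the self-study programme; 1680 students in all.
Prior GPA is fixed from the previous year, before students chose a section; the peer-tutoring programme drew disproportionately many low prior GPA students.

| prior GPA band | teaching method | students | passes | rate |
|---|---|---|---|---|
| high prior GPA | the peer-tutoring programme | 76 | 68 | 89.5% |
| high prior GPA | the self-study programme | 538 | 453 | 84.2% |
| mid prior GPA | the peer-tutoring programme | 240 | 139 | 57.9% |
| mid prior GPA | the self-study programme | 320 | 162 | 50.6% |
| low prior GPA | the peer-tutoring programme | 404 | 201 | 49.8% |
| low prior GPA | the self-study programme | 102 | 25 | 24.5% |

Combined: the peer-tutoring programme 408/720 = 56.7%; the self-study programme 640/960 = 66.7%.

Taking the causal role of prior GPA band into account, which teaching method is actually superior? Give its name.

the peer-tutoring programme

Here prior GPA band is a common cause — it drives both which teaching method a case falls under and the outcome. The crude comparison mixes populations; the stratum-specific rates are the causally relevant ones.
Within each level — high prior GPA: 89.5% vs 84.2%; mid prior GPA: 57.9% vs 50.6%; low prior GPA: 49.8% vs 24.5% — the peer-tutoring programme is higher every time.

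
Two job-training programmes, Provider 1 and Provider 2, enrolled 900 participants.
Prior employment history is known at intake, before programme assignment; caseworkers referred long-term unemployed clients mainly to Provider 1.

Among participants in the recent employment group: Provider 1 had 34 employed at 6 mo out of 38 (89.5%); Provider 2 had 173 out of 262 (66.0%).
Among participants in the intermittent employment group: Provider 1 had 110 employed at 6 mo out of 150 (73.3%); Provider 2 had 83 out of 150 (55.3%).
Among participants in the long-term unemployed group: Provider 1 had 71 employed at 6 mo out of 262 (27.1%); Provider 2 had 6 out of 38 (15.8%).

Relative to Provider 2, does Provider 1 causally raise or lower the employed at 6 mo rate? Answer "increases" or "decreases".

The imbalance in prior employment history arose from how participants were allocated, not from anything the programme did; and prior employment history independently affects the outcome. The pooled gap is confounded — condition on prior employment history.
Within each level — recent employment: 89.5% vs 66.0%; intermittent employment: 73.3% vs 55.3%; long-term unemployed: 27.1% vs 15.8% — Provider 1 is higher every time.

increases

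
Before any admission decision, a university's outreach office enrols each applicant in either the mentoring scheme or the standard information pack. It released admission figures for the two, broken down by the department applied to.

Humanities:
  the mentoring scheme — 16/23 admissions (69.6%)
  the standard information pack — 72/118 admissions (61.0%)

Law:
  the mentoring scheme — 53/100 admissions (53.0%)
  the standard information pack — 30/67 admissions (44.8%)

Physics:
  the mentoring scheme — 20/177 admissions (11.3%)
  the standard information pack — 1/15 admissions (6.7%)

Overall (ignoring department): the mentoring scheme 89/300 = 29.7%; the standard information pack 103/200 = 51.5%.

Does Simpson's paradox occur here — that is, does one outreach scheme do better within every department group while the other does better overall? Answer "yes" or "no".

Within each department level (Humanities 69.6% vs 61.0%; Law 53.0% vs 44.8%; Physics 11.3% vs 6.7%), the mentoring scheme has the higher rate every time. Pooled: 29.7% vs 51.5% — the standard information pack has the higher rate overall. The two comparisons disagree.

yes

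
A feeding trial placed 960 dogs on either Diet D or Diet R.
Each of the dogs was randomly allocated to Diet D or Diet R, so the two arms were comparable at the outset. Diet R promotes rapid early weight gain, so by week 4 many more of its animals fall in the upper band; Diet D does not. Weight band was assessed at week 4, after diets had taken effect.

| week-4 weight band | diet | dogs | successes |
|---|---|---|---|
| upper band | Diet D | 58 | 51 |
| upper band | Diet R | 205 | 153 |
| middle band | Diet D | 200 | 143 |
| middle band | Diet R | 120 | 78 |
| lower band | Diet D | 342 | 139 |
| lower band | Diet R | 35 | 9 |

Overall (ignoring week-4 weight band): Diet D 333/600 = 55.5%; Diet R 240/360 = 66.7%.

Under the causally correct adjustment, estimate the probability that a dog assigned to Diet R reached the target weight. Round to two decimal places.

The distribution of week-4 weight band is itself part of what the diet does — it is an intermediate outcome. Holding it fixed would remove that part of the effect; the total effect is the pooled difference.
So P(outcome | do(Diet R)) is just the pooled rate for Diet R: 240/360 = 0.667.

0.67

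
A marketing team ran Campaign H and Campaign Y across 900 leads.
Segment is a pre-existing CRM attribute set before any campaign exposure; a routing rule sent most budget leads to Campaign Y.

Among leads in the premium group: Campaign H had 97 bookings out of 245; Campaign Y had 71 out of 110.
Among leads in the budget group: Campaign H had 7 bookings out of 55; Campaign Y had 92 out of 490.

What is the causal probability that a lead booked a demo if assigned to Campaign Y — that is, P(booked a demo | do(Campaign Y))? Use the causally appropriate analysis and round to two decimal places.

Customer segment differs across campaigns for reasons unrelated to any effect of the campaign itself, and it separately predicts the outcome — a classic confounder. We must compare within customer segment levels.
Standardising Campaign Y to the population customer segment mix: 0.394·71/110 + 0.606·92/490 = 0.368.

0.37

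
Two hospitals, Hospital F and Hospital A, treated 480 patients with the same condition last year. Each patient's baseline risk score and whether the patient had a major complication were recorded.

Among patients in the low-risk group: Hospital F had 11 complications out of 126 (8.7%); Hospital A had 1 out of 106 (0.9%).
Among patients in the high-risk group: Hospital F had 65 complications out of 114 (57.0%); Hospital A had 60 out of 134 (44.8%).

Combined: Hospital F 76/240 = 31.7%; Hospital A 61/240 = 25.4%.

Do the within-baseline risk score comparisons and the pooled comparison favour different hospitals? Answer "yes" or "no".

no

Within each baseline risk score level (low-risk 8.7% vs 0.9%; high-risk 57.0% vs 44.8%), Hospital A has the lower rate every time. Pooled: 31.7% vs 25.4% — Hospital A has the lower rate overall. They agree.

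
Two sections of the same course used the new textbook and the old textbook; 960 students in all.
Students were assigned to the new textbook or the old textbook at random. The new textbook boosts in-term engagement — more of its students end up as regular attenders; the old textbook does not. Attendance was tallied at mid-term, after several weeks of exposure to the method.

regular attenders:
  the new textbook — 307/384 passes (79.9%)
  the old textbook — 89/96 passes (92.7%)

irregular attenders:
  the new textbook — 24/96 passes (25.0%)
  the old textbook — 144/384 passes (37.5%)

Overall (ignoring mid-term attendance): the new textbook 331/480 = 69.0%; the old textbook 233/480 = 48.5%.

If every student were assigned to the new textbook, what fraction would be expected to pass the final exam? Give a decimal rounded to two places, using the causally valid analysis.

0.69

Mid-term attendance is recorded after the teaching method and is itself shifted by it — it sits on the causal path from teaching method to outcome. Conditioning on a mediator would strip out part of the effect we want; the pooled comparison gives the total causal effect.
So P(outcome | do(the new textbook)) is just the pooled rate for the new textbook: 331/480 = 0.690.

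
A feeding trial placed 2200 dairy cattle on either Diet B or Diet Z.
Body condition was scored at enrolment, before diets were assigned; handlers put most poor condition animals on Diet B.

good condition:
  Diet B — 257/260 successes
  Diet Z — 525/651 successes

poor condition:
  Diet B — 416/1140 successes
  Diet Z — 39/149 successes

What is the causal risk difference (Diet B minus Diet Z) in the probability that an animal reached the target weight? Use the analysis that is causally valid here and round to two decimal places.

+0.14

Here starting body condition is a common cause — it drives both which diet a case falls under and the outcome. The crude comparison mixes populations; the stratum-specific rates are the causally relevant ones.
Adjusting over the population distribution of starting body condition: 0.414·(0.988−0.806) + 0.586·(0.365−0.262) = +0.136.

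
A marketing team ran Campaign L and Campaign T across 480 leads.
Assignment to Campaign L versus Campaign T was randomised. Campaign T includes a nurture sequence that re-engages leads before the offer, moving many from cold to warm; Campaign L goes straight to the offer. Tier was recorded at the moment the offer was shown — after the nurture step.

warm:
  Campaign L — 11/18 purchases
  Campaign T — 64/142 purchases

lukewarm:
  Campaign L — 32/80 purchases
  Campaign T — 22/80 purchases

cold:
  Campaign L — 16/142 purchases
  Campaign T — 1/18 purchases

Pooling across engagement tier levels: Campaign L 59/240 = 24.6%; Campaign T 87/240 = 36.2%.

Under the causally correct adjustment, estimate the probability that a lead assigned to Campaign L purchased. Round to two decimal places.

0.25

Campaign L is higher inside every engagement tier stratum but Campaign T is higher in aggregate. Whether to stratify depends on how engagement tier relates to the campaign.
Engagement tier here is a post-treatment variable shaped by the campaign; conditioning on it would introduce bias rather than remove it. The overall comparison is the causal one.
So P(outcome | do(Campaign L)) is just the pooled rate for Campaign L: 59/240 = 0.246.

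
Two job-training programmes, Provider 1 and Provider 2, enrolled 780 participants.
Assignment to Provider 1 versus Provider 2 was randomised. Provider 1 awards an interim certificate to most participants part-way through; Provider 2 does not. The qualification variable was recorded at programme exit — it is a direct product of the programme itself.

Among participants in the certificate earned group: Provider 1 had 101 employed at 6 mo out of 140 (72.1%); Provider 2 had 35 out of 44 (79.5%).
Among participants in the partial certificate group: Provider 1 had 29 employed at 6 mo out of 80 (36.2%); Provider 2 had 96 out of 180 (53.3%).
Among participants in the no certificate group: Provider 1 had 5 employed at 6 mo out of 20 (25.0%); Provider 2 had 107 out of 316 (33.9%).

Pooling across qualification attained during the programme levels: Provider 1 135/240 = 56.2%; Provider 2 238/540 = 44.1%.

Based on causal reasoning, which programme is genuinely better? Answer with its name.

Because the programme influences qualification attained during the programme, qualification attained during the programme is a post-treatment mediator, not a confounder. Stratifying on it would bias the estimate; the causal effect is the crude pooled difference.
Pooled: Provider 1 56.2% vs Provider 2 44.1%; Provider 1 is higher overall.

Provider 1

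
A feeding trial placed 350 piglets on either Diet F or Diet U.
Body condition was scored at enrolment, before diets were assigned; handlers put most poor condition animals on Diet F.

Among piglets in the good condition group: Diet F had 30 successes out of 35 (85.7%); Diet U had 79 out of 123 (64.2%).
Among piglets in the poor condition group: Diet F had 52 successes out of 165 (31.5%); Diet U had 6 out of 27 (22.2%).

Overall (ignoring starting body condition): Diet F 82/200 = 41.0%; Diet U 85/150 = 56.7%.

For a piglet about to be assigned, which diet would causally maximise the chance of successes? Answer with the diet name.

Diet F

Within every starting body condition level Diet F has the higher rate, yet pooled Diet U does — Simpson's reversal.
Here starting body condition is a common cause — it drives both which diet a case falls under and the outcome. The crude comparison mixes populations; the stratum-specific rates are the causally relevant ones.
Within each level — good condition: 85.7% vs 64.2%; poor condition: 31.5% vs 22.2% — Diet F is higher every time.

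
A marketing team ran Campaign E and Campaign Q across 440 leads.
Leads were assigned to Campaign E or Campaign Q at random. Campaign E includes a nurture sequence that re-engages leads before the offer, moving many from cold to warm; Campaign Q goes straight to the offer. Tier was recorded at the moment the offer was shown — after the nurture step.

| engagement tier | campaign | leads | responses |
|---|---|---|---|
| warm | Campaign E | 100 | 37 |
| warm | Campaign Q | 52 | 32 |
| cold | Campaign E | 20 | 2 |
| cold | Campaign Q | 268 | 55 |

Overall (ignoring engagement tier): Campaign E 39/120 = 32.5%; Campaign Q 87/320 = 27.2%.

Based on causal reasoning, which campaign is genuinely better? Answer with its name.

Campaign E

Campaign Q is higher inside every engagement tier stratum but Campaign E is higher in aggregate. Whether to stratify depends on how engagement tier relates to the campaign.
Engagement tier is recorded after the campaign and is itself shifted by it — it sits on the causal path from campaign to outcome. Conditioning on a mediator would strip out part of the effect we want; the pooled comparison gives the total causal effect.
Pooled: Campaign E 32.5% vs Campaign Q 27.2%; Campaign E is higher overall.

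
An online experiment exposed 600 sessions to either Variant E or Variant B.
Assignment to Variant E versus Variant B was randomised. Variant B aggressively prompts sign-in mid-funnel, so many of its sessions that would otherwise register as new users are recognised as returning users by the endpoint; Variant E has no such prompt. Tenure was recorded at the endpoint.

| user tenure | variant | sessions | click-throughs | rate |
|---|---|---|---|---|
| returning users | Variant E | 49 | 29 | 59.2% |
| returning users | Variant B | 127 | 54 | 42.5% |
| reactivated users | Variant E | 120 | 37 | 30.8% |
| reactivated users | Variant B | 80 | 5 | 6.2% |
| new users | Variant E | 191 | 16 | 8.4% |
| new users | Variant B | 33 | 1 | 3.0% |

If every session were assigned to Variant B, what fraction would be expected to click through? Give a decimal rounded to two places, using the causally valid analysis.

0.25

Stratifying would compare variants among sessions the variants themselves sorted into user tenure groups — a form of selection on an intermediate. The unconditioned pooled rates give the total causal effect.
So P(outcome | do(Variant B)) is just the pooled rate for Variant B: 60/240 = 0.250.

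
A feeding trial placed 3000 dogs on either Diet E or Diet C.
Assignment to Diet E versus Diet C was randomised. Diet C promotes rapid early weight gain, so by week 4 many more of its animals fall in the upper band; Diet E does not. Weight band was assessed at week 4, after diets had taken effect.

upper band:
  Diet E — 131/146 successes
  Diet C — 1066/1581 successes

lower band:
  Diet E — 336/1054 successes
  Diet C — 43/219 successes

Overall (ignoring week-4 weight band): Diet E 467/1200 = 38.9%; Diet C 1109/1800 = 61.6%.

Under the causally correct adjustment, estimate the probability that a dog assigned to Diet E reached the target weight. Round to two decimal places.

0.39

Stratifying would compare diets among dogs the diets themselves sorted into week-4 weight band groups — a form of selection on an intermediate. The unconditioned pooled rates give the total causal effect.
So P(outcome | do(Diet E)) is just the pooled rate for Diet E: 467/1200 = 0.389.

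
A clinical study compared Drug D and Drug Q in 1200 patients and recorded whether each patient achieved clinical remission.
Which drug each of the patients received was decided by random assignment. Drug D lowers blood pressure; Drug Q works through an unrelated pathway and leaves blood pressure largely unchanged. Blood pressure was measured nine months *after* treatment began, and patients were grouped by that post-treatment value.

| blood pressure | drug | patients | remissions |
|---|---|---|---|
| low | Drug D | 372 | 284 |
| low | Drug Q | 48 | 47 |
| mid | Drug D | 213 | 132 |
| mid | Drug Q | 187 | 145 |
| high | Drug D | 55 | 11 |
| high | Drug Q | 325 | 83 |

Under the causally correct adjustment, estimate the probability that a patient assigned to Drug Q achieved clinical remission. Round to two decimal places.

0.49

Blood pressure is recorded after the drug and is itself shifted by it — it sits on the causal path from drug to outcome. Conditioning on a mediator would strip out part of the effect we want; the pooled comparison gives the total causal effect.
So P(outcome | do(Drug Q)) is just the pooled rate for Drug Q: 275/560 = 0.491.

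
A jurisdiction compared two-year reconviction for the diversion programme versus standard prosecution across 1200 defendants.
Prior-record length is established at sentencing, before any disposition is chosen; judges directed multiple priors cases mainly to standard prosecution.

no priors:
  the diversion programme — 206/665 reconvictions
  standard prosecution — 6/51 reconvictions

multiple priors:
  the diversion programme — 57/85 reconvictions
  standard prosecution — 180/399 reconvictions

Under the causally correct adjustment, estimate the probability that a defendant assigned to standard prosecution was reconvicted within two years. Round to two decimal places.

0.25

standard prosecution is lower inside every prior-record length stratum but the diversion programme is lower in aggregate. Whether to stratify depends on how prior-record length relates to the disposition.
Prior-record length satisfies the back-door criterion: it is not a descendant of the disposition, and it blocks the spurious path from disposition to outcome. Adjusting for it (i.e., using the within-prior-record length rates) gives the causal effect.
Standardising standard prosecution to the population prior-record length mix: 0.597·6/51 + 0.403·180/399 = 0.252.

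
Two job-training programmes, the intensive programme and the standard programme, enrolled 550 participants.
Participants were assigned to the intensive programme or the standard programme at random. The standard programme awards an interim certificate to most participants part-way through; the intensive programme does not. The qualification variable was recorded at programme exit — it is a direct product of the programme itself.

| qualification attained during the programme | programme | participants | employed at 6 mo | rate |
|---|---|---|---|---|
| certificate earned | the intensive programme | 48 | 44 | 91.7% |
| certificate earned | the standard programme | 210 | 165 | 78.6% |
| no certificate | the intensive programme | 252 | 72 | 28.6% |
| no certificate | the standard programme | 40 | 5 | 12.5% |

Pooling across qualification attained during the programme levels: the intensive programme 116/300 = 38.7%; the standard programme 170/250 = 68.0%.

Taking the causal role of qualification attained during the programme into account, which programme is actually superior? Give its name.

The stratified and pooled comparisons disagree (the intensive programme wins within each qualification attained during the programme; the standard programme wins overall), so the answer turns on the causal role of qualification attained during the programme.
Qualification attained during the programme is downstream of the programme. One should not condition on a consequence of treatment, so the overall rates are the right comparison.
Pooled: the intensive programme 38.7% vs the standard programme 68.0%; the standard programme is higher overall.

the standard programme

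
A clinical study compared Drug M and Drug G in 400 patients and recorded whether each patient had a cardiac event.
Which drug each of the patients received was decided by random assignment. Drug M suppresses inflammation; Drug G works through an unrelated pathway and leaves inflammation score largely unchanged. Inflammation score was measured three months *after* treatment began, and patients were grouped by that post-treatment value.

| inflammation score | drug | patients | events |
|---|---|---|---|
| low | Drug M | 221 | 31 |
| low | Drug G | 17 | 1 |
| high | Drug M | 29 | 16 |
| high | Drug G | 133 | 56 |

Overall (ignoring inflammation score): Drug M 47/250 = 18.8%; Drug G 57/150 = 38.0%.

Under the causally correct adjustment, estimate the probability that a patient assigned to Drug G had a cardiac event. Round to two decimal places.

0.38

The inflammation score-specific comparison favours Drug G throughout, but the pooled figures favour Drug M. The question is whether to condition on inflammation score.
The distribution of inflammation score is itself part of what the drug does — it is an intermediate outcome. Holding it fixed would remove that part of the effect; the total effect is the pooled difference.
So P(outcome | do(Drug G)) is just the pooled rate for Drug G: 57/150 = 0.380.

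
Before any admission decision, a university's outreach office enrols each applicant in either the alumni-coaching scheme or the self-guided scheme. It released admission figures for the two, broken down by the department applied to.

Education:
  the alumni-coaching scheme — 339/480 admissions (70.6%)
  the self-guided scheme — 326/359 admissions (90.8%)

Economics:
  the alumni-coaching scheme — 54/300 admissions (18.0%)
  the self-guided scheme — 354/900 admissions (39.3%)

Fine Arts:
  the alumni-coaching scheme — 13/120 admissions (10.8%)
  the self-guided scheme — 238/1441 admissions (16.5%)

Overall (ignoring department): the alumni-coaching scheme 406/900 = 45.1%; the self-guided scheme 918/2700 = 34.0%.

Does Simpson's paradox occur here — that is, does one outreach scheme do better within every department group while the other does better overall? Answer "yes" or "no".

yes

Within each department level (Education 70.6% vs 90.8%; Economics 18.0% vs 39.3%; Fine Arts 10.8% vs 16.5%), the self-guided scheme has the higher rate every time. Pooled: 45.1% vs 34.0% — the alumni-coaching scheme has the higher rate overall. The two comparisons disagree.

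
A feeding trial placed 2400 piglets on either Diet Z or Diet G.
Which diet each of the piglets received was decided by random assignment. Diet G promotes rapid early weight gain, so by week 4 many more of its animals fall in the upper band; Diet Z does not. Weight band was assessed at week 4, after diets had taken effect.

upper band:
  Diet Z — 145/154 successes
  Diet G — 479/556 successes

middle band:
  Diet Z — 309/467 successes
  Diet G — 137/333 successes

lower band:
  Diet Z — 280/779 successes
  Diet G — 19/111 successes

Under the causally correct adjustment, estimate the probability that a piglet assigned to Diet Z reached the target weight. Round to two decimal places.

0.52

The stratified and pooled comparisons disagree (Diet Z wins within each week-4 weight band; Diet G wins overall), so the answer turns on the causal role of week-4 weight band.
Week-4 weight band is recorded after the diet and is itself shifted by it — it sits on the causal path from diet to outcome. Conditioning on a mediator would strip out part of the effect we want; the pooled comparison gives the total causal effect.
So P(outcome | do(Diet Z)) is just the pooled rate for Diet Z: 734/1400 = 0.524.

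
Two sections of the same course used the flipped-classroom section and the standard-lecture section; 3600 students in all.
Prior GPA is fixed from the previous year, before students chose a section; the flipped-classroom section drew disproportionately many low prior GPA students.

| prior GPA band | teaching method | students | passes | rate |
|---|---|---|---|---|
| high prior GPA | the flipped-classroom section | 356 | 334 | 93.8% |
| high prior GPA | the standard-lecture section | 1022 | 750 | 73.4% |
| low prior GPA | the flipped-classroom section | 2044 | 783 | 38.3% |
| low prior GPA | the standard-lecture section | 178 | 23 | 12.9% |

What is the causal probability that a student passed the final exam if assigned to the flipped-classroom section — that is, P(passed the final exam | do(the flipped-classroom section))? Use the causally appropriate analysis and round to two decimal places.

0.60

The prior GPA band-specific comparison favours the flipped-classroom section throughout, but the pooled figures favour the standard-lecture section. The question is whether to condition on prior GPA band.
Prior GPA band is set before the teaching method has any effect — it is not caused by the teaching method — and it independently drives the outcome. That makes it a confounder, so the causal comparison is within prior GPA band levels.
Standardising the flipped-classroom section to the population prior GPA band mix: 0.383·334/356 + 0.617·783/2044 = 0.596.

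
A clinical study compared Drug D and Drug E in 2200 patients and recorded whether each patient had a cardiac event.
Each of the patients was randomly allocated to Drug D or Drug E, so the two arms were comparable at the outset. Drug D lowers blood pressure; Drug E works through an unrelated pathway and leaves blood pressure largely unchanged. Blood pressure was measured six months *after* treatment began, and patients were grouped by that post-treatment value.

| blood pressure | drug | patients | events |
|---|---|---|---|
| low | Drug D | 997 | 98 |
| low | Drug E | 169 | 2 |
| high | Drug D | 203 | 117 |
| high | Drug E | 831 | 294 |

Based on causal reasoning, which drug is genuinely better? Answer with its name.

Stratifying would compare drugs among patients the drugs themselves sorted into blood pressure groups — a form of selection on an intermediate. The unconditioned pooled rates give the total causal effect.
Pooled: Drug D 17.9% vs Drug E 29.6%; Drug D is lower overall.

Drug D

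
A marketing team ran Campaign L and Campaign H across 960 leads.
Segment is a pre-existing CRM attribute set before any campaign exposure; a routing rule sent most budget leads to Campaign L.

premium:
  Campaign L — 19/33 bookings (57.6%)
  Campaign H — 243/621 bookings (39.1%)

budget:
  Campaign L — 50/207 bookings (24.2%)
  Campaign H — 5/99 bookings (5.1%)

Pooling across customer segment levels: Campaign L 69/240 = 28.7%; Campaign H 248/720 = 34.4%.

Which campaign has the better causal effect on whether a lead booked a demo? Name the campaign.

Campaign L

Within every customer segment level Campaign L has the higher rate, yet pooled Campaign H does — Simpson's reversal.
The imbalance in customer segment arose from how leads were allocated, not from anything the campaign did; and customer segment independently affects the outcome. The pooled gap is confounded — condition on customer segment.
Within each level — premium: 57.6% vs 39.1%; budget: 24.2% vs 5.1% — Campaign L is higher every time.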